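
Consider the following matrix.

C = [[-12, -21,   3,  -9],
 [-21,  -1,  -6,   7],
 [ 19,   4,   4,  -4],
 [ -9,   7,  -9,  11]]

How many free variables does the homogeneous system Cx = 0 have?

Row reduce to echelon form.
R2 ← R2 − (7/4)·R1: [0, 143/4, -45/4, 91/4]
R3 ← R3 + (19/12)·R1: [0, -117/4, 35/4, -73/4]
R4 ← R4 − (3/4)·R1: [0, 91/4, -45/4, 71/4]
R3 ← R3 + (9/11)·R2: [0, 0, -5/11, 4/11]
R4 ← R4 − (7/11)·R2: [0, 0, -45/11, 36/11]
R4 ← R4 − (9)·R3: [0, 0, 0, 0]
3 nonzero rows, so rank(C) = 3.
C has 4 columns; by rank–nullity, nullity = 4 − 3 = 1.

1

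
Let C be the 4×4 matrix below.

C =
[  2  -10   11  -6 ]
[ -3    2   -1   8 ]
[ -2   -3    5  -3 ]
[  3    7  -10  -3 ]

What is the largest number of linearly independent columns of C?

Row reduce to echelon form.
R2 ← R2 + (3/2)·R1: [0, -13, 31/2, -1]
R3 ← R3 + R1: [0, -13, 16, -9]
R4 ← R4 − (3/2)·R1: [0, 22, -53/2, 6]
R3 ← R3 − R2: [0, 0, 1/2, -8]
R4 ← R4 + (22/13)·R2: [0, 0, -7/26, 56/13]
R4 ← R4 + (7/13)·R3: [0, 0, 0, 0]
Echelon form has 3 nonzero rows, so rank(C) = 3.
The rank gives the maximum number of linearly independent columns: 3.

3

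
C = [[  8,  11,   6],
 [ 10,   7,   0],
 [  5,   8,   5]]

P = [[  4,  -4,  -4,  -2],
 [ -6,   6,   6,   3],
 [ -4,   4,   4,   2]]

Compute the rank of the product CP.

First compute CP:
[[-58,  58,  58,  29],
 [ -2,   2,   2,   1],
 [-48,  48,  48,  24]]
Now row reduce the product.
R2 ← R2 − (1/29)·R1: [0, 0, 0, 0]
R3 ← R3 − (24/29)·R1: [0, 0, 0, 0]
1 nonzero row, so rank(CP) = 1.

1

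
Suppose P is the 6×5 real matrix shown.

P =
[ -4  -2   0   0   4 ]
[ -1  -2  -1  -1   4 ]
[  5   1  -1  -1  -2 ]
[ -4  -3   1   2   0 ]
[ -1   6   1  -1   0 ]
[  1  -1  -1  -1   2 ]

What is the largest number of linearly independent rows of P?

3

Row reduce to echelon form.
R2 ← R2 − (1/4)·R1: [0, -3/2, -1, -1, 3]
R3 ← R3 + (5/4)·R1: [0, -3/2, -1, -1, 3]
R4 ← R4 − R1: [0, -1, 1, 2, -4]
R5 ← R5 − (1/4)·R1: [0, 13/2, 1, -1, -1]
R6 ← R6 + (1/4)·R1: [0, -3/2, -1, -1, 3]
R3 ← R3 − R2: [0, 0, 0, 0, 0]
R4 ← R4 − (2/3)·R2: [0, 0, 5/3, 8/3, -6]
R5 ← R5 + (13/3)·R2: [0, 0, -10/3, -16/3, 12]
R6 ← R6 − R2: [0, 0, 0, 0, 0]
Swap R3 ↔ R4
R5 ← R5 + (2)·R3: [0, 0, 0, 0, 0]
Echelon form has 3 nonzero rows, so rank(P) = 3.
The rank gives the maximum number of linearly independent rows: 3.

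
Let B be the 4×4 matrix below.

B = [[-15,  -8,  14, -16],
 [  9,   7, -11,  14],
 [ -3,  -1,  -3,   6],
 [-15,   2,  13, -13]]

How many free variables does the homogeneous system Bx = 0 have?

1

Row reduce to echelon form.
R2 ← R2 + (3/5)·R1: [0, 11/5, -13/5, 22/5]
R3 ← R3 − (1/5)·R1: [0, 3/5, -29/5, 46/5]
R4 ← R4 − R1: [0, 10, -1, 3]
R3 ← R3 − (3/11)·R2: [0, 0, -56/11, 8]
R4 ← R4 − (50/11)·R2: [0, 0, 119/11, -17]
R4 ← R4 + (17/8)·R3: [0, 0, 0, 0]
3 nonzero rows, so rank(B) = 3.
B has 4 columns; by rank–nullity, nullity = 4 − 3 = 1.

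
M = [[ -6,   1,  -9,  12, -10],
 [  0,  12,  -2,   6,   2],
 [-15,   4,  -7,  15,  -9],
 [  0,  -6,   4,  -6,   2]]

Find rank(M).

Row reduce to echelon form.
R3 ← R3 − (5/2)·R1: [0, 3/2, 31/2, -15, 16]
R3 ← R3 − (1/8)·R2: [0, 0, 63/4, -63/4, 63/4]
R4 ← R4 + (1/2)·R2: [0, 0, 3, -3, 3]
R4 ← R4 − (4/21)·R3: [0, 0, 0, 0, 0]
Echelon form has 3 nonzero rows, so rank(M) = 3.

3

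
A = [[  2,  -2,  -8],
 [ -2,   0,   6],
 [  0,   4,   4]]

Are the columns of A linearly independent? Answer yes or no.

no

Row reduce A to echelon form.
R2 ← R2 + R1: [0, -2, -2]
R3 ← R3 + (2)·R2: [0, 0, 0]
2 pivots among 3 columns.
Only 2 < 3 pivot columns, so the columns are linearly dependent.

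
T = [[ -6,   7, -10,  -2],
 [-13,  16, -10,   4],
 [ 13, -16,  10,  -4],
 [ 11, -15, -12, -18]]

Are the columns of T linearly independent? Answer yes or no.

no

Row reduce T to echelon form.
R2 ← R2 − (13/6)·R1: [0, 5/6, 35/3, 25/3]
R3 ← R3 + (13/6)·R1: [0, -5/6, -35/3, -25/3]
R4 ← R4 + (11/6)·R1: [0, -13/6, -91/3, -65/3]
R3 ← R3 + R2: [0, 0, 0, 0]
R4 ← R4 + (13/5)·R2: [0, 0, 0, 0]
2 pivots among 4 columns.
Only 2 < 4 pivot columns, so the columns are linearly dependent.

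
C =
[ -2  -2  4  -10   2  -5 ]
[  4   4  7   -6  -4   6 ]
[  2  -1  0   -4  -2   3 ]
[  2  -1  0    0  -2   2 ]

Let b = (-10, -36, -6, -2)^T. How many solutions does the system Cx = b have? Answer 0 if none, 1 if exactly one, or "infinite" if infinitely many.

infinite

Row reduce the augmented matrix [C | b].
R2 ← R2 + (2)·R1: [0, 0, 15, -26, 0, -4, -56]
R3 ← R3 + R1: [0, -3, 4, -14, 0, -2, -16]
R4 ← R4 + R1: [0, -3, 4, -10, 0, -3, -12]
Swap R2 ↔ R3
R4 ← R4 − R2: [0, 0, 0, 4, 0, -1, 4]
The echelon form has 4 nonzero rows, and every pivot lies in the first 6 columns, so rank(C) = rank([C|b]) = 4.
The system is consistent.
rank = 4 < 6 unknowns, so there are infinitely many solutions.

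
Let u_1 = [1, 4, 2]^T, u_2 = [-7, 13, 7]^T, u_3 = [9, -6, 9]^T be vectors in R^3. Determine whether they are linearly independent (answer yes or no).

Form the matrix with these vectors as rows and row reduce.
R2 ← R2 + (7)·R1: [0, 41, 21]
R3 ← R3 − (9)·R1: [0, -42, -9]
R3 ← R3 + (42/41)·R2: [0, 0, 513/41]
3 nonzero rows, so the 3 vectors span a space of dimension 3.
Since 3 = 3, the vectors are linearly independent.

yes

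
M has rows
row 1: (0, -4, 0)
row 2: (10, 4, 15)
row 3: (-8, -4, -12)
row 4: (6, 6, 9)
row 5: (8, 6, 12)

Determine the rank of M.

2

Row reduce to echelon form.
Swap R1 ↔ R2
R3 ← R3 + (4/5)·R1: [0, -4/5, 0]
R4 ← R4 − (3/5)·R1: [0, 18/5, 0]
R5 ← R5 − (4/5)·R1: [0, 14/5, 0]
R3 ← R3 − (1/5)·R2: [0, 0, 0]
R4 ← R4 + (9/10)·R2: [0, 0, 0]
R5 ← R5 + (7/10)·R2: [0, 0, 0]
Echelon form has 2 nonzero rows, so rank(M) = 2.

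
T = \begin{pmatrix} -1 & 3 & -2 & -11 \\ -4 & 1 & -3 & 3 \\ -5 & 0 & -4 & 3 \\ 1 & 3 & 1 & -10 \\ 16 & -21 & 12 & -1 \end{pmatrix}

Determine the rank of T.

Row reduce to echelon form.
R2 ← R2 − (4)·R1: [0, -11, 5, 47]
R3 ← R3 − (5)·R1: [0, -15, 6, 58]
R4 ← R4 + R1: [0, 6, -1, -21]
R5 ← R5 + (16)·R1: [0, 27, -20, -177]
R3 ← R3 − (15/11)·R2: [0, 0, -9/11, -67/11]
R4 ← R4 + (6/11)·R2: [0, 0, 19/11, 51/11]
R5 ← R5 + (27/11)·R2: [0, 0, -85/11, -678/11]
R4 ← R4 + (19/9)·R3: [0, 0, 0, -74/9]
R5 ← R5 − (85/9)·R3: [0, 0, 0, -37/9]
R5 ← R5 − (1/2)·R4: [0, 0, 0, 0]
Echelon form has 4 nonzero rows, so rank(T) = 4.

4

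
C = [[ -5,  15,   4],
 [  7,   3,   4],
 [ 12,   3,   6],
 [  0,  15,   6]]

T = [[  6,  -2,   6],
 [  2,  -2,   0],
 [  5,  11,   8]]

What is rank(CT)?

2

First compute CT:
[[ 20,  24,   2],
 [ 68,  24,  74],
 [108,  36, 120],
 [ 60,  36,  48]]
Now row reduce the product.
R2 ← R2 − (17/5)·R1: [0, -288/5, 336/5]
R3 ← R3 − (27/5)·R1: [0, -468/5, 546/5]
R4 ← R4 − (3)·R1: [0, -36, 42]
R3 ← R3 − (13/8)·R2: [0, 0, 0]
R4 ← R4 − (5/8)·R2: [0, 0, 0]
2 nonzero rows, so rank(CT) = 2.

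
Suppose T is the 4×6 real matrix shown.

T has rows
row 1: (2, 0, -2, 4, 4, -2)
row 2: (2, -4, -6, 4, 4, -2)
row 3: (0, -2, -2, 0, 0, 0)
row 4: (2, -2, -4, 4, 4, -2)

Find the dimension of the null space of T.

Row reduce to echelon form.
R2 ← R2 − R1: [0, -4, -4, 0, 0, 0]
R4 ← R4 − R1: [0, -2, -2, 0, 0, 0]
R3 ← R3 − (1/2)·R2: [0, 0, 0, 0, 0, 0]
R4 ← R4 − (1/2)·R2: [0, 0, 0, 0, 0, 0]
2 nonzero rows, so rank(T) = 2.
T has 6 columns; by rank–nullity, nullity = 6 − 2 = 4.

4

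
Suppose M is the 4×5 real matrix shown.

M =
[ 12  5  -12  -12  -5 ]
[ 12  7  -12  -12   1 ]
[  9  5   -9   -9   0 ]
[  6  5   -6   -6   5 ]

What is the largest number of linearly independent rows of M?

Row reduce to echelon form.
R2 ← R2 − R1: [0, 2, 0, 0, 6]
R3 ← R3 − (3/4)·R1: [0, 5/4, 0, 0, 15/4]
R4 ← R4 − (1/2)·R1: [0, 5/2, 0, 0, 15/2]
R3 ← R3 − (5/8)·R2: [0, 0, 0, 0, 0]
R4 ← R4 − (5/4)·R2: [0, 0, 0, 0, 0]
Echelon form has 2 nonzero rows, so rank(M) = 2.
The rank gives the maximum number of linearly independent rows: 2.

2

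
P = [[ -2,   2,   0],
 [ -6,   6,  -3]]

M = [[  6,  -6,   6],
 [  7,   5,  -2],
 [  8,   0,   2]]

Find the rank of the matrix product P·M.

2

First compute PM:
[[  2,  22, -16],
 [-18,  66, -54]]
Now row reduce the product.
R2 ← R2 + (9)·R1: [0, 264, -198]
2 nonzero rows, so rank(PM) = 2.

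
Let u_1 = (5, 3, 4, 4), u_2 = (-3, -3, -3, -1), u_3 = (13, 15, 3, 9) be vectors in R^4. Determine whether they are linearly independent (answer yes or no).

yes

Form the matrix with these vectors as rows and row reduce.
R2 ← R2 + (3/5)·R1: [0, -6/5, -3/5, 7/5]
R3 ← R3 − (13/5)·R1: [0, 36/5, -37/5, -7/5]
R3 ← R3 + (6)·R2: [0, 0, -11, 7]
3 nonzero rows, so the 3 vectors span a space of dimension 3.
Since 3 = 3, the vectors are linearly independent.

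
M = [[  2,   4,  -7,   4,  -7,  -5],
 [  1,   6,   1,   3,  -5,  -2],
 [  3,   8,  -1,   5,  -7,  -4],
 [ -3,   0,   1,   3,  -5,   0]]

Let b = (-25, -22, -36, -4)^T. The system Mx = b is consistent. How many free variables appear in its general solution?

Row reduce the augmented matrix [M | b].
R2 ← R2 − (1/2)·R1: [0, 4, 9/2, 1, -3/2, 1/2, -19/2]
R3 ← R3 − (3/2)·R1: [0, 2, 19/2, -1, 7/2, 7/2, 3/2]
R4 ← R4 + (3/2)·R1: [0, 6, -19/2, 9, -31/2, -15/2, -83/2]
R3 ← R3 − (1/2)·R2: [0, 0, 29/4, -3/2, 17/4, 13/4, 25/4]
R4 ← R4 − (3/2)·R2: [0, 0, -65/4, 15/2, -53/4, -33/4, -109/4]
R4 ← R4 + (65/29)·R3: [0, 0, 0, 120/29, -108/29, -28/29, -384/29]
The echelon form has 4 nonzero rows, and every pivot lies in the first 6 columns, so rank(M) = rank([M|b]) = 4.
The system is consistent.
Free variables = (unknowns) − (rank) = 6 − 4 = 2.

2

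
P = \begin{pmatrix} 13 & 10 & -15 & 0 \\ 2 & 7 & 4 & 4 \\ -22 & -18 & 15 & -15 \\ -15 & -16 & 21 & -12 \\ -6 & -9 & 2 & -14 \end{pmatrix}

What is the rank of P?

4

Row reduce to echelon form.
R2 ← R2 − (2/13)·R1: [0, 71/13, 82/13, 4]
R3 ← R3 + (22/13)·R1: [0, -14/13, -135/13, -15]
R4 ← R4 + (15/13)·R1: [0, -58/13, 48/13, -12]
R5 ← R5 + (6/13)·R1: [0, -57/13, -64/13, -14]
R3 ← R3 + (14/71)·R2: [0, 0, -649/71, -1009/71]
R4 ← R4 + (58/71)·R2: [0, 0, 628/71, -620/71]
R5 ← R5 + (57/71)·R2: [0, 0, 10/71, -766/71]
R4 ← R4 + (628/649)·R3: [0, 0, 0, -14592/649]
R5 ← R5 + (10/649)·R3: [0, 0, 0, -7144/649]
R5 ← R5 − (47/96)·R4: [0, 0, 0, 0]
Echelon form has 4 nonzero rows, so rank(P) = 4.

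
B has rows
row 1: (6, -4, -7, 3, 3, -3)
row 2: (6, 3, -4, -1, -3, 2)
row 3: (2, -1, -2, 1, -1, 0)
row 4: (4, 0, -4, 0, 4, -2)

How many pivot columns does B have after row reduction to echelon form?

3

Row reduce to echelon form.
R2 ← R2 − R1: [0, 7, 3, -4, -6, 5]
R3 ← R3 − (1/3)·R1: [0, 1/3, 1/3, 0, -2, 1]
R4 ← R4 − (2/3)·R1: [0, 8/3, 2/3, -2, 2, 0]
R3 ← R3 − (1/21)·R2: [0, 0, 4/21, 4/21, -12/7, 16/21]
R4 ← R4 − (8/21)·R2: [0, 0, -10/21, -10/21, 30/7, -40/21]
R4 ← R4 + (5/2)·R3: [0, 0, 0, 0, 0, 0]
Echelon form has 3 nonzero rows, so rank(B) = 3.
Each nonzero row contributes one pivot column: 3 pivot columns.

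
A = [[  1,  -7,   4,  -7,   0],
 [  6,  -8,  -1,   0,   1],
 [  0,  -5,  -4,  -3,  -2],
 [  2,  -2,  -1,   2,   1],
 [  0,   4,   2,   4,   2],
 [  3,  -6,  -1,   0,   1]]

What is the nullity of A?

Row reduce to echelon form.
R2 ← R2 − (6)·R1: [0, 34, -25, 42, 1]
R4 ← R4 − (2)·R1: [0, 12, -9, 16, 1]
R6 ← R6 − (3)·R1: [0, 15, -13, 21, 1]
R3 ← R3 + (5/34)·R2: [0, 0, -261/34, 54/17, -63/34]
R4 ← R4 − (6/17)·R2: [0, 0, -3/17, 20/17, 11/17]
R5 ← R5 − (2/17)·R2: [0, 0, 84/17, -16/17, 32/17]
R6 ← R6 − (15/34)·R2: [0, 0, -67/34, 42/17, 19/34]
R4 ← R4 − (2/87)·R3: [0, 0, 0, 32/29, 20/29]
R5 ← R5 + (56/87)·R3: [0, 0, 0, 32/29, 20/29]
R6 ← R6 − (67/261)·R3: [0, 0, 0, 48/29, 30/29]
R5 ← R5 − R4: [0, 0, 0, 0, 0]
R6 ← R6 − (3/2)·R4: [0, 0, 0, 0, 0]
4 nonzero rows, so rank(A) = 4.
A has 5 columns; by rank–nullity, nullity = 5 − 4 = 1.

1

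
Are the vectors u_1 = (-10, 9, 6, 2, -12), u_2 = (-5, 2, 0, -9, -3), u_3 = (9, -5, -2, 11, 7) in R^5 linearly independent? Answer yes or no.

Form the matrix with these vectors as rows and row reduce.
R2 ← R2 − (1/2)·R1: [0, -5/2, -3, -10, 3]
R3 ← R3 + (9/10)·R1: [0, 31/10, 17/5, 64/5, -19/5]
R3 ← R3 + (31/25)·R2: [0, 0, -8/25, 2/5, -2/25]
3 nonzero rows, so the 3 vectors span a space of dimension 3.
Since 3 = 3, the vectors are linearly independent.

yes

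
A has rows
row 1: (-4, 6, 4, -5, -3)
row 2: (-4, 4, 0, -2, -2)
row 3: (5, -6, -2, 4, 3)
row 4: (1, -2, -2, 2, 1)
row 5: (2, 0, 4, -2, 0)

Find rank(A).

2

Row reduce to echelon form.
R2 ← R2 − R1: [0, -2, -4, 3, 1]
R3 ← R3 + (5/4)·R1: [0, 3/2, 3, -9/4, -3/4]
R4 ← R4 + (1/4)·R1: [0, -1/2, -1, 3/4, 1/4]
R5 ← R5 + (1/2)·R1: [0, 3, 6, -9/2, -3/2]
R3 ← R3 + (3/4)·R2: [0, 0, 0, 0, 0]
R4 ← R4 − (1/4)·R2: [0, 0, 0, 0, 0]
R5 ← R5 + (3/2)·R2: [0, 0, 0, 0, 0]
Echelon form has 2 nonzero rows, so rank(A) = 2.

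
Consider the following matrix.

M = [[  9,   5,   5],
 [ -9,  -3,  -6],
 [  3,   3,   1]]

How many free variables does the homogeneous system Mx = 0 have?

1

Row reduce to echelon form.
R2 ← R2 + R1: [0, 2, -1]
R3 ← R3 − (1/3)·R1: [0, 4/3, -2/3]
R3 ← R3 − (2/3)·R2: [0, 0, 0]
2 nonzero rows, so rank(M) = 2.
M has 3 columns; by rank–nullity, nullity = 3 − 2 = 1.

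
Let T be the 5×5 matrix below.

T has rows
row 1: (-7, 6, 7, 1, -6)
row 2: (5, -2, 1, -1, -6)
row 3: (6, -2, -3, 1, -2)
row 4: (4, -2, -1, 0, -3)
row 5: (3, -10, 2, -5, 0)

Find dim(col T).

5

Row reduce to echelon form.
R2 ← R2 + (5/7)·R1: [0, 16/7, 6, -2/7, -72/7]
R3 ← R3 + (6/7)·R1: [0, 22/7, 3, 13/7, -50/7]
R4 ← R4 + (4/7)·R1: [0, 10/7, 3, 4/7, -45/7]
R5 ← R5 + (3/7)·R1: [0, -52/7, 5, -32/7, -18/7]
R3 ← R3 − (11/8)·R2: [0, 0, -21/4, 9/4, 7]
R4 ← R4 − (5/8)·R2: [0, 0, -3/4, 3/4, 0]
R5 ← R5 + (13/4)·R2: [0, 0, 49/2, -11/2, -36]
R4 ← R4 − (1/7)·R3: [0, 0, 0, 3/7, -1]
R5 ← R5 + (14/3)·R3: [0, 0, 0, 5, -10/3]
R5 ← R5 − (35/3)·R4: [0, 0, 0, 0, 25/3]
Echelon form has 5 nonzero rows, so rank(T) = 5.
The column space has dimension equal to the rank: 5.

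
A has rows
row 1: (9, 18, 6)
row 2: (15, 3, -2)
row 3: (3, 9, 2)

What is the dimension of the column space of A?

3

Row reduce to echelon form.
R2 ← R2 − (5/3)·R1: [0, -27, -12]
R3 ← R3 − (1/3)·R1: [0, 3, 0]
R3 ← R3 + (1/9)·R2: [0, 0, -4/3]
Echelon form has 3 nonzero rows, so rank(A) = 3.
The column space has dimension equal to the rank: 3.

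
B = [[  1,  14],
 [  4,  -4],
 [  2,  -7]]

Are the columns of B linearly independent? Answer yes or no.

yes

Row reduce B to echelon form.
R2 ← R2 − (4)·R1: [0, -60]
R3 ← R3 − (2)·R1: [0, -35]
R3 ← R3 − (7/12)·R2: [0, 0]
2 pivots among 2 columns.
Every column is a pivot column, so the columns are linearly independent.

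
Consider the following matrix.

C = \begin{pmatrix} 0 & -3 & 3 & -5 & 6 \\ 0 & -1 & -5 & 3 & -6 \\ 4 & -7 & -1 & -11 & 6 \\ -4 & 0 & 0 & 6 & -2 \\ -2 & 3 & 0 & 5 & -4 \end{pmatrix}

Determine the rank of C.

Row reduce to echelon form.
Swap R1 ↔ R3
R4 ← R4 + R1: [0, -7, -1, -5, 4]
R5 ← R5 + (1/2)·R1: [0, -1/2, -1/2, -1/2, -1]
R3 ← R3 − (3)·R2: [0, 0, 18, -14, 24]
R4 ← R4 − (7)·R2: [0, 0, 34, -26, 46]
R5 ← R5 − (1/2)·R2: [0, 0, 2, -2, 2]
R4 ← R4 − (17/9)·R3: [0, 0, 0, 4/9, 2/3]
R5 ← R5 − (1/9)·R3: [0, 0, 0, -4/9, -2/3]
R5 ← R5 + R4: [0, 0, 0, 0, 0]
Echelon form has 4 nonzero rows, so rank(C) = 4.

4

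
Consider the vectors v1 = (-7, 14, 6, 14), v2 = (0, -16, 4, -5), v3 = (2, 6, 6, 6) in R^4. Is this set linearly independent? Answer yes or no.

yes

Form the matrix with these vectors as rows and row reduce.
R3 ← R3 + (2/7)·R1: [0, 10, 54/7, 10]
R3 ← R3 + (5/8)·R2: [0, 0, 143/14, 55/8]
3 nonzero rows, so the 3 vectors span a space of dimension 3.
Since 3 = 3, the vectors are linearly independent.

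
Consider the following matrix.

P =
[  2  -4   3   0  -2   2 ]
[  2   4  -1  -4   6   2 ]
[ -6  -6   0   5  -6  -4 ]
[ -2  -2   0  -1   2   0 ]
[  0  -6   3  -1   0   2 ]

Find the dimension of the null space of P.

3

Row reduce to echelon form.
R2 ← R2 − R1: [0, 8, -4, -4, 8, 0]
R3 ← R3 + (3)·R1: [0, -18, 9, 5, -12, 2]
R4 ← R4 + R1: [0, -6, 3, -1, 0, 2]
R3 ← R3 + (9/4)·R2: [0, 0, 0, -4, 6, 2]
R4 ← R4 + (3/4)·R2: [0, 0, 0, -4, 6, 2]
R5 ← R5 + (3/4)·R2: [0, 0, 0, -4, 6, 2]
R4 ← R4 − R3: [0, 0, 0, 0, 0, 0]
R5 ← R5 − R3: [0, 0, 0, 0, 0, 0]
3 nonzero rows, so rank(P) = 3.
P has 6 columns; by rank–nullity, nullity = 6 − 3 = 3.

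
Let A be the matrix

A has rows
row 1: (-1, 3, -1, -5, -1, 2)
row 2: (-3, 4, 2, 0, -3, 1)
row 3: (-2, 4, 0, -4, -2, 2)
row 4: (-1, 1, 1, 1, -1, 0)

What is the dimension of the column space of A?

2

Row reduce to echelon form.
R2 ← R2 − (3)·R1: [0, -5, 5, 15, 0, -5]
R3 ← R3 − (2)·R1: [0, -2, 2, 6, 0, -2]
R4 ← R4 − R1: [0, -2, 2, 6, 0, -2]
R3 ← R3 − (2/5)·R2: [0, 0, 0, 0, 0, 0]
R4 ← R4 − (2/5)·R2: [0, 0, 0, 0, 0, 0]
Echelon form has 2 nonzero rows, so rank(A) = 2.
The column space has dimension equal to the rank: 2.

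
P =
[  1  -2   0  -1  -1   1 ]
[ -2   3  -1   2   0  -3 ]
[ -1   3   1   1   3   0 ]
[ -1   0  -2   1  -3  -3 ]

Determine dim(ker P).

Row reduce to echelon form.
R2 ← R2 + (2)·R1: [0, -1, -1, 0, -2, -1]
R3 ← R3 + R1: [0, 1, 1, 0, 2, 1]
R4 ← R4 + R1: [0, -2, -2, 0, -4, -2]
R3 ← R3 + R2: [0, 0, 0, 0, 0, 0]
R4 ← R4 − (2)·R2: [0, 0, 0, 0, 0, 0]
2 nonzero rows, so rank(P) = 2.
P has 6 columns; by rank–nullity, nullity = 6 − 2 = 4.

4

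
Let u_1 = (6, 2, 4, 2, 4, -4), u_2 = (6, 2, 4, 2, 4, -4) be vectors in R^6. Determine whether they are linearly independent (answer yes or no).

no

Form the matrix with these vectors as rows and row reduce.
R2 ← R2 − R1: [0, 0, 0, 0, 0, 0]
1 nonzero row, so the 2 vectors span a space of dimension 1.
Since 1 < 2, the vectors are linearly dependent.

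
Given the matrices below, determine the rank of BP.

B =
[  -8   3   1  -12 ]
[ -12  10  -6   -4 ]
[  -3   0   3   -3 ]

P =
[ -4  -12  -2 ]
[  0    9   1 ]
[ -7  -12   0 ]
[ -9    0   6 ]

3

First compute BP:
[[133, 111, -53],
 [126, 306,  10],
 [ 18,   0, -12]]
Now row reduce the product.
R2 ← R2 − (18/19)·R1: [0, 3816/19, 1144/19]
R3 ← R3 − (18/133)·R1: [0, -1998/133, -642/133]
R3 ← R3 + (111/1484)·R2: [0, 0, -120/371]
3 nonzero rows, so rank(BP) = 3.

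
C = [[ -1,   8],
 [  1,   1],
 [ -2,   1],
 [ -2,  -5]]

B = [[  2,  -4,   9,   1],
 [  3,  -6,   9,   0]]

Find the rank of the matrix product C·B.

First compute CB:
[[ 22, -44,  63,  -1],
 [  5, -10,  18,   1],
 [ -1,   2,  -9,  -2],
 [-19,  38, -63,  -2]]
Now row reduce the product.
R2 ← R2 − (5/22)·R1: [0, 0, 81/22, 27/22]
R3 ← R3 + (1/22)·R1: [0, 0, -135/22, -45/22]
R4 ← R4 + (19/22)·R1: [0, 0, -189/22, -63/22]
R3 ← R3 + (5/3)·R2: [0, 0, 0, 0]
R4 ← R4 + (7/3)·R2: [0, 0, 0, 0]
2 nonzero rows, so rank(CB) = 2.

2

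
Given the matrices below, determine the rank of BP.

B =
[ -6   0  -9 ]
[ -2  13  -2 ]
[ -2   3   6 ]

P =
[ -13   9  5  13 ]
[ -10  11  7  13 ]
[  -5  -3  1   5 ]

First compute BP:
[[123, -27, -39, -123],
 [-94, 131,  79, 133],
 [-34,  -3,  17,  43]]
Now row reduce the product.
R2 ← R2 + (94/123)·R1: [0, 4525/41, 2017/41, 39]
R3 ← R3 + (34/123)·R1: [0, -429/41, 255/41, 9]
R3 ← R3 + (429/4525)·R2: [0, 0, 49248/4525, 57456/4525]
3 nonzero rows, so rank(BP) = 3.

3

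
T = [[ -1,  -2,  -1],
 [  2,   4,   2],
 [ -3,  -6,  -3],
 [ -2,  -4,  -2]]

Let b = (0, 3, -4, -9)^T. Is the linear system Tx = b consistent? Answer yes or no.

no

Row reduce the augmented matrix [T | b].
R2 ← R2 + (2)·R1: [0, 0, 0, 3]
R3 ← R3 − (3)·R1: [0, 0, 0, -4]
R4 ← R4 − (2)·R1: [0, 0, 0, -9]
R3 ← R3 + (4/3)·R2: [0, 0, 0, 0]
R4 ← R4 + (3)·R2: [0, 0, 0, 0]
The echelon form has 2 nonzero rows; the last pivot sits in the augmented column, so rank(T) = 1 but rank([T|b]) = 2.
Since the ranks differ, the system is inconsistent.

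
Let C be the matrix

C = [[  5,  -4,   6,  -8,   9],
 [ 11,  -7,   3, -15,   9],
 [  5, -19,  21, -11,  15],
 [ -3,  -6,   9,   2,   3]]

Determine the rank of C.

Row reduce to echelon form.
R2 ← R2 − (11/5)·R1: [0, 9/5, -51/5, 13/5, -54/5]
R3 ← R3 − R1: [0, -15, 15, -3, 6]
R4 ← R4 + (3/5)·R1: [0, -42/5, 63/5, -14/5, 42/5]
R3 ← R3 + (25/3)·R2: [0, 0, -70, 56/3, -84]
R4 ← R4 + (14/3)·R2: [0, 0, -35, 28/3, -42]
R4 ← R4 − (1/2)·R3: [0, 0, 0, 0, 0]
Echelon form has 3 nonzero rows, so rank(C) = 3.

3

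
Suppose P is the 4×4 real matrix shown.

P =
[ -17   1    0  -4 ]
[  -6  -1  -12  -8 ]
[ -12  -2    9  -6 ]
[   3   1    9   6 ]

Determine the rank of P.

Row reduce to echelon form.
R2 ← R2 − (6/17)·R1: [0, -23/17, -12, -112/17]
R3 ← R3 − (12/17)·R1: [0, -46/17, 9, -54/17]
R4 ← R4 + (3/17)·R1: [0, 20/17, 9, 90/17]
R3 ← R3 − (2)·R2: [0, 0, 33, 10]
R4 ← R4 + (20/23)·R2: [0, 0, -33/23, -10/23]
R4 ← R4 + (1/23)·R3: [0, 0, 0, 0]
Echelon form has 3 nonzero rows, so rank(P) = 3.

3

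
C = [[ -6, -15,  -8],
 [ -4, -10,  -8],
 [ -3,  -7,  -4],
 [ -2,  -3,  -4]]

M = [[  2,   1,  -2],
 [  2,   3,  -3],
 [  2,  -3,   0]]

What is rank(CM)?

First compute CM:
[[-58, -27,  57],
 [-44, -10,  38],
 [-28, -12,  27],
 [-18,   1,  13]]
Now row reduce the product.
R2 ← R2 − (22/29)·R1: [0, 304/29, -152/29]
R3 ← R3 − (14/29)·R1: [0, 30/29, -15/29]
R4 ← R4 − (9/29)·R1: [0, 272/29, -136/29]
R3 ← R3 − (15/152)·R2: [0, 0, 0]
R4 ← R4 − (17/19)·R2: [0, 0, 0]
2 nonzero rows, so rank(CM) = 2.

2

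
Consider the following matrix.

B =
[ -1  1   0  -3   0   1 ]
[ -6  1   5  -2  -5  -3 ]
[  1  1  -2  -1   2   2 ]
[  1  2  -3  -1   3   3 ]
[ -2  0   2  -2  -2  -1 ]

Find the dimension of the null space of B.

3

Row reduce to echelon form.
R2 ← R2 − (6)·R1: [0, -5, 5, 16, -5, -9]
R3 ← R3 + R1: [0, 2, -2, -4, 2, 3]
R4 ← R4 + R1: [0, 3, -3, -4, 3, 4]
R5 ← R5 − (2)·R1: [0, -2, 2, 4, -2, -3]
R3 ← R3 + (2/5)·R2: [0, 0, 0, 12/5, 0, -3/5]
R4 ← R4 + (3/5)·R2: [0, 0, 0, 28/5, 0, -7/5]
R5 ← R5 − (2/5)·R2: [0, 0, 0, -12/5, 0, 3/5]
R4 ← R4 − (7/3)·R3: [0, 0, 0, 0, 0, 0]
R5 ← R5 + R3: [0, 0, 0, 0, 0, 0]
3 nonzero rows, so rank(B) = 3.
B has 6 columns; by rank–nullity, nullity = 6 − 3 = 3.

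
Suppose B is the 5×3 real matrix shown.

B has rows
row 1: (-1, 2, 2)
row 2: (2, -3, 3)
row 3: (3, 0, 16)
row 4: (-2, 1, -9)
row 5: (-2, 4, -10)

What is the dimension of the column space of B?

Row reduce to echelon form.
R2 ← R2 + (2)·R1: [0, 1, 7]
R3 ← R3 + (3)·R1: [0, 6, 22]
R4 ← R4 − (2)·R1: [0, -3, -13]
R5 ← R5 − (2)·R1: [0, 0, -14]
R3 ← R3 − (6)·R2: [0, 0, -20]
R4 ← R4 + (3)·R2: [0, 0, 8]
R4 ← R4 + (2/5)·R3: [0, 0, 0]
R5 ← R5 − (7/10)·R3: [0, 0, 0]
Echelon form has 3 nonzero rows, so rank(B) = 3.
The column space has dimension equal to the rank: 3.

3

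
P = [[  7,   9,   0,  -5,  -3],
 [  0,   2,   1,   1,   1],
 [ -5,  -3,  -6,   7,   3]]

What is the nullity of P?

2

Row reduce to echelon form.
R3 ← R3 + (5/7)·R1: [0, 24/7, -6, 24/7, 6/7]
R3 ← R3 − (12/7)·R2: [0, 0, -54/7, 12/7, -6/7]
3 nonzero rows, so rank(P) = 3.
P has 5 columns; by rank–nullity, nullity = 5 − 3 = 2.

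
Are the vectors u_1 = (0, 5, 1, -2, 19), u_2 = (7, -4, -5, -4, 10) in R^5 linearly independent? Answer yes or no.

yes

Form the matrix with these vectors as rows and row reduce.
Swap R1 ↔ R2
2 nonzero rows, so the 2 vectors span a space of dimension 2.
Since 2 = 2, the vectors are linearly independent.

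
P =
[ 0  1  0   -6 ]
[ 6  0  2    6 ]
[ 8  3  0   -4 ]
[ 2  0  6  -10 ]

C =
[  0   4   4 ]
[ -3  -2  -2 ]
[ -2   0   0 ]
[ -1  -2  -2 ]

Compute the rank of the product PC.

First compute PC:
[[  3,  10,  10],
 [-10,  12,  12],
 [ -5,  34,  34],
 [ -2,  28,  28]]
Now row reduce the product.
R2 ← R2 + (10/3)·R1: [0, 136/3, 136/3]
R3 ← R3 + (5/3)·R1: [0, 152/3, 152/3]
R4 ← R4 + (2/3)·R1: [0, 104/3, 104/3]
R3 ← R3 − (19/17)·R2: [0, 0, 0]
R4 ← R4 − (13/17)·R2: [0, 0, 0]
2 nonzero rows, so rank(PC) = 2.

2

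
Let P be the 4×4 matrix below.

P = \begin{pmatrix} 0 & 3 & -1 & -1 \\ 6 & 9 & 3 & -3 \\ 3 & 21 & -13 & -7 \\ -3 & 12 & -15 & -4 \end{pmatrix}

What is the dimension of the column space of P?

3

Row reduce to echelon form.
Swap R1 ↔ R2
R3 ← R3 − (1/2)·R1: [0, 33/2, -29/2, -11/2]
R4 ← R4 + (1/2)·R1: [0, 33/2, -27/2, -11/2]
R3 ← R3 − (11/2)·R2: [0, 0, -9, 0]
R4 ← R4 − (11/2)·R2: [0, 0, -8, 0]
R4 ← R4 − (8/9)·R3: [0, 0, 0, 0]
Echelon form has 3 nonzero rows, so rank(P) = 3.
The column space has dimension equal to the rank: 3.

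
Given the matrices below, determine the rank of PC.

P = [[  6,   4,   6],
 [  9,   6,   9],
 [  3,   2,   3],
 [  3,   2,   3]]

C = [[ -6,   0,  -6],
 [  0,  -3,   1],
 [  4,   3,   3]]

First compute PC:
[[-12,   6, -14],
 [-18,   9, -21],
 [ -6,   3,  -7],
 [ -6,   3,  -7]]
Now row reduce the product.
R2 ← R2 − (3/2)·R1: [0, 0, 0]
R3 ← R3 − (1/2)·R1: [0, 0, 0]
R4 ← R4 − (1/2)·R1: [0, 0, 0]
1 nonzero row, so rank(PC) = 1.

1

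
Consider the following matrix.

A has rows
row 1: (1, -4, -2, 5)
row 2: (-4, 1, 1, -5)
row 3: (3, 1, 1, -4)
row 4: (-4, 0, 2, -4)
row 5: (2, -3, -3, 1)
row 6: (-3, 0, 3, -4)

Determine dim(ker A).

Row reduce to echelon form.
R2 ← R2 + (4)·R1: [0, -15, -7, 15]
R3 ← R3 − (3)·R1: [0, 13, 7, -19]
R4 ← R4 + (4)·R1: [0, -16, -6, 16]
R5 ← R5 − (2)·R1: [0, 5, 1, -9]
R6 ← R6 + (3)·R1: [0, -12, -3, 11]
R3 ← R3 + (13/15)·R2: [0, 0, 14/15, -6]
R4 ← R4 − (16/15)·R2: [0, 0, 22/15, 0]
R5 ← R5 + (1/3)·R2: [0, 0, -4/3, -4]
R6 ← R6 − (4/5)·R2: [0, 0, 13/5, -1]
R4 ← R4 − (11/7)·R3: [0, 0, 0, 66/7]
R5 ← R5 + (10/7)·R3: [0, 0, 0, -88/7]
R6 ← R6 − (39/14)·R3: [0, 0, 0, 110/7]
R5 ← R5 + (4/3)·R4: [0, 0, 0, 0]
R6 ← R6 − (5/3)·R4: [0, 0, 0, 0]
4 nonzero rows, so rank(A) = 4.
A has 4 columns; by rank–nullity, nullity = 4 − 4 = 0.

0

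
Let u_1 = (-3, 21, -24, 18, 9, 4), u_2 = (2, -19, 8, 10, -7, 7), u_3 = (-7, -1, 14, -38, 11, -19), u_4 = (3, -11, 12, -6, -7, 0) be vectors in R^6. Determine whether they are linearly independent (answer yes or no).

Form the matrix with these vectors as rows and row reduce.
R2 ← R2 + (2/3)·R1: [0, -5, -8, 22, -1, 29/3]
R3 ← R3 − (7/3)·R1: [0, -50, 70, -80, -10, -85/3]
R4 ← R4 + R1: [0, 10, -12, 12, 2, 4]
R3 ← R3 − (10)·R2: [0, 0, 150, -300, 0, -125]
R4 ← R4 + (2)·R2: [0, 0, -28, 56, 0, 70/3]
R4 ← R4 + (14/75)·R3: [0, 0, 0, 0, 0, 0]
3 nonzero rows, so the 4 vectors span a space of dimension 3.
Since 3 < 4, the vectors are linearly dependent.

no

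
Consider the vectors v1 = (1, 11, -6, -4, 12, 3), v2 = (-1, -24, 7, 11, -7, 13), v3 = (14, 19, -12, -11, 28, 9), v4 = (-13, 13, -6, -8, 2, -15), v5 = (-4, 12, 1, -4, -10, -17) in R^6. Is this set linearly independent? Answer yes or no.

no

Form the matrix with these vectors as rows and row reduce.
R2 ← R2 + R1: [0, -13, 1, 7, 5, 16]
R3 ← R3 − (14)·R1: [0, -135, 72, 45, -140, -33]
R4 ← R4 + (13)·R1: [0, 156, -84, -60, 158, 24]
R5 ← R5 + (4)·R1: [0, 56, -23, -20, 38, -5]
R3 ← R3 − (135/13)·R2: [0, 0, 801/13, -360/13, -2495/13, -2589/13]
R4 ← R4 + (12)·R2: [0, 0, -72, 24, 218, 216]
R5 ← R5 + (56/13)·R2: [0, 0, -243/13, 132/13, 774/13, 831/13]
R4 ← R4 + (104/89)·R3: [0, 0, 0, -744/89, -558/89, -1488/89]
R5 ← R5 + (27/89)·R3: [0, 0, 0, 156/89, 117/89, 312/89]
R5 ← R5 + (13/62)·R4: [0, 0, 0, 0, 0, 0]
4 nonzero rows, so the 5 vectors span a space of dimension 4.
Since 4 < 5, the vectors are linearly dependent.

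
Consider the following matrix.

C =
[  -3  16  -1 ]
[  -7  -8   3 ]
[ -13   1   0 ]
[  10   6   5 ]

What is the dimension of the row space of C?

Row reduce to echelon form.
R2 ← R2 − (7/3)·R1: [0, -136/3, 16/3]
R3 ← R3 − (13/3)·R1: [0, -205/3, 13/3]
R4 ← R4 + (10/3)·R1: [0, 178/3, 5/3]
R3 ← R3 − (205/136)·R2: [0, 0, -63/17]
R4 ← R4 + (89/68)·R2: [0, 0, 147/17]
R4 ← R4 + (7/3)·R3: [0, 0, 0]
Echelon form has 3 nonzero rows, so rank(C) = 3.
The row space has dimension equal to the rank: 3.

3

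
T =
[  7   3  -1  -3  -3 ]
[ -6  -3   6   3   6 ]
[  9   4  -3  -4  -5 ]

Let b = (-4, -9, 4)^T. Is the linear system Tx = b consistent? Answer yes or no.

no

Row reduce the augmented matrix [T | b].
R2 ← R2 + (6/7)·R1: [0, -3/7, 36/7, 3/7, 24/7, -87/7]
R3 ← R3 − (9/7)·R1: [0, 1/7, -12/7, -1/7, -8/7, 64/7]
R3 ← R3 + (1/3)·R2: [0, 0, 0, 0, 0, 5]
The echelon form has 3 nonzero rows; the last pivot sits in the augmented column, so rank(T) = 2 but rank([T|b]) = 3.
Since the ranks differ, the system is inconsistent.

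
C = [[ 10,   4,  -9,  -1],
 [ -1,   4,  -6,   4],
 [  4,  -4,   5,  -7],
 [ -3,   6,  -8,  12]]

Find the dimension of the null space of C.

1

Row reduce to echelon form.
R2 ← R2 + (1/10)·R1: [0, 22/5, -69/10, 39/10]
R3 ← R3 − (2/5)·R1: [0, -28/5, 43/5, -33/5]
R4 ← R4 + (3/10)·R1: [0, 36/5, -107/10, 117/10]
R3 ← R3 + (14/11)·R2: [0, 0, -2/11, -18/11]
R4 ← R4 − (18/11)·R2: [0, 0, 13/22, 117/22]
R4 ← R4 + (13/4)·R3: [0, 0, 0, 0]
3 nonzero rows, so rank(C) = 3.
C has 4 columns; by rank–nullity, nullity = 4 − 3 = 1.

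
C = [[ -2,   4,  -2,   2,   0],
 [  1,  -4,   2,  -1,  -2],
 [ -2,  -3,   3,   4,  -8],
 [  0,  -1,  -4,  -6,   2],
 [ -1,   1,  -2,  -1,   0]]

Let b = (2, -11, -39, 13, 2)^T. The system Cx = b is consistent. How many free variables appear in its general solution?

2

Row reduce the augmented matrix [C | b].
R2 ← R2 + (1/2)·R1: [0, -2, 1, 0, -2, -10]
R3 ← R3 − R1: [0, -7, 5, 2, -8, -41]
R5 ← R5 − (1/2)·R1: [0, -1, -1, -2, 0, 1]
R3 ← R3 − (7/2)·R2: [0, 0, 3/2, 2, -1, -6]
R4 ← R4 − (1/2)·R2: [0, 0, -9/2, -6, 3, 18]
R5 ← R5 − (1/2)·R2: [0, 0, -3/2, -2, 1, 6]
R4 ← R4 + (3)·R3: [0, 0, 0, 0, 0, 0]
R5 ← R5 + R3: [0, 0, 0, 0, 0, 0]
The echelon form has 3 nonzero rows, and every pivot lies in the first 5 columns, so rank(C) = rank([C|b]) = 3.
The system is consistent.
Free variables = (unknowns) − (rank) = 5 − 3 = 2.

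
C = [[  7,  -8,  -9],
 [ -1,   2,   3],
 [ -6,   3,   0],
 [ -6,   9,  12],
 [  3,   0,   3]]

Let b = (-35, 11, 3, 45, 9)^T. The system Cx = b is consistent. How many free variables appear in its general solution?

Row reduce the augmented matrix [C | b].
R2 ← R2 + (1/7)·R1: [0, 6/7, 12/7, 6]
R3 ← R3 + (6/7)·R1: [0, -27/7, -54/7, -27]
R4 ← R4 + (6/7)·R1: [0, 15/7, 30/7, 15]
R5 ← R5 − (3/7)·R1: [0, 24/7, 48/7, 24]
R3 ← R3 + (9/2)·R2: [0, 0, 0, 0]
R4 ← R4 − (5/2)·R2: [0, 0, 0, 0]
R5 ← R5 − (4)·R2: [0, 0, 0, 0]
The echelon form has 2 nonzero rows, and every pivot lies in the first 3 columns, so rank(C) = rank([C|b]) = 2.
The system is consistent.
Free variables = (unknowns) − (rank) = 3 − 2 = 1.

1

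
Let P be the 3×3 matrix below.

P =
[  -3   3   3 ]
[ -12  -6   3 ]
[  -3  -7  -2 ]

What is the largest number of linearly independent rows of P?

Row reduce to echelon form.
R2 ← R2 − (4)·R1: [0, -18, -9]
R3 ← R3 − R1: [0, -10, -5]
R3 ← R3 − (5/9)·R2: [0, 0, 0]
Echelon form has 2 nonzero rows, so rank(P) = 2.
The rank gives the maximum number of linearly independent rows: 2.

2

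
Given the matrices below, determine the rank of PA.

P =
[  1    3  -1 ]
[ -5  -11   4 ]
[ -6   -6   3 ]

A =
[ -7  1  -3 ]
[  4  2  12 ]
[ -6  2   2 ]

First compute PA:
[[ 11,   5,  31],
 [-33, -19, -109],
 [  0, -12, -48]]
Now row reduce the product.
R2 ← R2 + (3)·R1: [0, -4, -16]
R3 ← R3 − (3)·R2: [0, 0, 0]
2 nonzero rows, so rank(PA) = 2.

2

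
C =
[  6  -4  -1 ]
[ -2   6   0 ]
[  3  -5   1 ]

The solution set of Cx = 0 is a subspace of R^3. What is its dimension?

0

Row reduce to echelon form.
R2 ← R2 + (1/3)·R1: [0, 14/3, -1/3]
R3 ← R3 − (1/2)·R1: [0, -3, 3/2]
R3 ← R3 + (9/14)·R2: [0, 0, 9/7]
3 nonzero rows, so rank(C) = 3.
C has 3 columns; by rank–nullity, nullity = 3 − 3 = 0.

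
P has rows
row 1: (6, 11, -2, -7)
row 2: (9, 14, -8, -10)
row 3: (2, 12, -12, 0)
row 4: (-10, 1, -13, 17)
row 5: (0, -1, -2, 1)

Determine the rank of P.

4

Row reduce to echelon form.
R2 ← R2 − (3/2)·R1: [0, -5/2, -5, 1/2]
R3 ← R3 − (1/3)·R1: [0, 25/3, -34/3, 7/3]
R4 ← R4 + (5/3)·R1: [0, 58/3, -49/3, 16/3]
R3 ← R3 + (10/3)·R2: [0, 0, -28, 4]
R4 ← R4 + (116/15)·R2: [0, 0, -55, 46/5]
R5 ← R5 − (2/5)·R2: [0, 0, 0, 4/5]
R4 ← R4 − (55/28)·R3: [0, 0, 0, 47/35]
R5 ← R5 − (28/47)·R4: [0, 0, 0, 0]
Echelon form has 4 nonzero rows, so rank(P) = 4.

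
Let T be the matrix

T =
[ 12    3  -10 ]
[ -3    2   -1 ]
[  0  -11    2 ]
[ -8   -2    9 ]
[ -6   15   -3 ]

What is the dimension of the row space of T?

3

Row reduce to echelon form.
R2 ← R2 + (1/4)·R1: [0, 11/4, -7/2]
R4 ← R4 + (2/3)·R1: [0, 0, 7/3]
R5 ← R5 + (1/2)·R1: [0, 33/2, -8]
R3 ← R3 + (4)·R2: [0, 0, -12]
R5 ← R5 − (6)·R2: [0, 0, 13]
R4 ← R4 + (7/36)·R3: [0, 0, 0]
R5 ← R5 + (13/12)·R3: [0, 0, 0]
Echelon form has 3 nonzero rows, so rank(T) = 3.
The row space has dimension equal to the rank: 3.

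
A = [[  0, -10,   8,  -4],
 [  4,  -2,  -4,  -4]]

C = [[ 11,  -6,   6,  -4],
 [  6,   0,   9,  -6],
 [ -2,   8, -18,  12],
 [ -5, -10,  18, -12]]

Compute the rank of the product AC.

2

First compute AC:
[[-56, 104, -306, 204],
 [ 60, -16,   6,  -4]]
Now row reduce the product.
R2 ← R2 + (15/14)·R1: [0, 668/7, -2253/7, 1502/7]
2 nonzero rows, so rank(AC) = 2.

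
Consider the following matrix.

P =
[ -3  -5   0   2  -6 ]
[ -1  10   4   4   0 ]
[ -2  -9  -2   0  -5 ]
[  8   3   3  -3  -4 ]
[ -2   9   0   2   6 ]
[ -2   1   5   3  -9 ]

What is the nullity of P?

Row reduce to echelon form.
R2 ← R2 − (1/3)·R1: [0, 35/3, 4, 10/3, 2]
R3 ← R3 − (2/3)·R1: [0, -17/3, -2, -4/3, -1]
R4 ← R4 + (8/3)·R1: [0, -31/3, 3, 7/3, -20]
R5 ← R5 − (2/3)·R1: [0, 37/3, 0, 2/3, 10]
R6 ← R6 − (2/3)·R1: [0, 13/3, 5, 5/3, -5]
R3 ← R3 + (17/35)·R2: [0, 0, -2/35, 2/7, -1/35]
R4 ← R4 + (31/35)·R2: [0, 0, 229/35, 37/7, -638/35]
R5 ← R5 − (37/35)·R2: [0, 0, -148/35, -20/7, 276/35]
R6 ← R6 − (13/35)·R2: [0, 0, 123/35, 3/7, -201/35]
R4 ← R4 + (229/2)·R3: [0, 0, 0, 38, -43/2]
R5 ← R5 − (74)·R3: [0, 0, 0, -24, 10]
R6 ← R6 + (123/2)·R3: [0, 0, 0, 18, -15/2]
R5 ← R5 + (12/19)·R4: [0, 0, 0, 0, -68/19]
R6 ← R6 − (9/19)·R4: [0, 0, 0, 0, 51/19]
R6 ← R6 + (3/4)·R5: [0, 0, 0, 0, 0]
5 nonzero rows, so rank(P) = 5.
P has 5 columns; by rank–nullity, nullity = 5 − 5 = 0.

0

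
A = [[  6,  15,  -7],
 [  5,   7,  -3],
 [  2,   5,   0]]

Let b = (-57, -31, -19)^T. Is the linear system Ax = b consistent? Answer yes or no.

Row reduce the augmented matrix [A | b].
R2 ← R2 − (5/6)·R1: [0, -11/2, 17/6, 33/2]
R3 ← R3 − (1/3)·R1: [0, 0, 7/3, 0]
The echelon form has 3 nonzero rows, and every pivot lies in the first 3 columns, so rank(A) = rank([A|b]) = 3.
The system is consistent.

yes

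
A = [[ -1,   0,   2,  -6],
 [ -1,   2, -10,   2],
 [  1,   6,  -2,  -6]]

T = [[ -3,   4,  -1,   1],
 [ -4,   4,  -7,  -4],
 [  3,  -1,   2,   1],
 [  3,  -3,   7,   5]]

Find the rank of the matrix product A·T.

First compute AT:
[[ -9,  12, -37, -29],
 [-29,   8, -19,  -9],
 [-51,  48, -89, -55]]
Now row reduce the product.
R2 ← R2 − (29/9)·R1: [0, -92/3, 902/9, 760/9]
R3 ← R3 − (17/3)·R1: [0, -20, 362/3, 328/3]
R3 ← R3 − (15/23)·R2: [0, 0, 1272/23, 1248/23]
3 nonzero rows, so rank(AT) = 3.

3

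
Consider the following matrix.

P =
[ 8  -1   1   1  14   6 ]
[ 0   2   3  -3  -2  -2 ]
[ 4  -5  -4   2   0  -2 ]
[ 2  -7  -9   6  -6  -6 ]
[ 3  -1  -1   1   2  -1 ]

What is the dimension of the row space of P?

5

Row reduce to echelon form.
R3 ← R3 − (1/2)·R1: [0, -9/2, -9/2, 3/2, -7, -5]
R4 ← R4 − (1/4)·R1: [0, -27/4, -37/4, 23/4, -19/2, -15/2]
R5 ← R5 − (3/8)·R1: [0, -5/8, -11/8, 5/8, -13/4, -13/4]
R3 ← R3 + (9/4)·R2: [0, 0, 9/4, -21/4, -23/2, -19/2]
R4 ← R4 + (27/8)·R2: [0, 0, 7/8, -35/8, -65/4, -57/4]
R5 ← R5 + (5/16)·R2: [0, 0, -7/16, -5/16, -31/8, -31/8]
R4 ← R4 − (7/18)·R3: [0, 0, 0, -7/3, -106/9, -95/9]
R5 ← R5 + (7/36)·R3: [0, 0, 0, -4/3, -55/9, -103/18]
R5 ← R5 − (4/7)·R4: [0, 0, 0, 0, 13/21, 13/42]
Echelon form has 5 nonzero rows, so rank(P) = 5.
The row space has dimension equal to the rank: 5.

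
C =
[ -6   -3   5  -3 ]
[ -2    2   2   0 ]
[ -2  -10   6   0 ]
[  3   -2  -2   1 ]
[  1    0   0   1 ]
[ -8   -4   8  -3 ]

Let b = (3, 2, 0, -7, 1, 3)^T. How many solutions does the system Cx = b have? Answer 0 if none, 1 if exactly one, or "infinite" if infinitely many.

0

Row reduce the augmented matrix [C | b].
R2 ← R2 − (1/3)·R1: [0, 3, 1/3, 1, 1]
R3 ← R3 − (1/3)·R1: [0, -9, 13/3, 1, -1]
R4 ← R4 + (1/2)·R1: [0, -7/2, 1/2, -1/2, -11/2]
R5 ← R5 + (1/6)·R1: [0, -1/2, 5/6, 1/2, 3/2]
R6 ← R6 − (4/3)·R1: [0, 0, 4/3, 1, -1]
R3 ← R3 + (3)·R2: [0, 0, 16/3, 4, 2]
R4 ← R4 + (7/6)·R2: [0, 0, 8/9, 2/3, -13/3]
R5 ← R5 + (1/6)·R2: [0, 0, 8/9, 2/3, 5/3]
R4 ← R4 − (1/6)·R3: [0, 0, 0, 0, -14/3]
R5 ← R5 − (1/6)·R3: [0, 0, 0, 0, 4/3]
R6 ← R6 − (1/4)·R3: [0, 0, 0, 0, -3/2]
R5 ← R5 + (2/7)·R4: [0, 0, 0, 0, 0]
R6 ← R6 − (9/28)·R4: [0, 0, 0, 0, 0]
The echelon form has 4 nonzero rows; the last pivot sits in the augmented column, so rank(C) = 3 but rank([C|b]) = 4.
Since the ranks differ, the system is inconsistent.
It has no solutions.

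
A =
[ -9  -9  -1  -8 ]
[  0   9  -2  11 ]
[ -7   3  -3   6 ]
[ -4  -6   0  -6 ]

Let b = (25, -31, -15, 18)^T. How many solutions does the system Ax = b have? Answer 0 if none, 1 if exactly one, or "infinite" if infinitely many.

Row reduce the augmented matrix [A | b].
R3 ← R3 − (7/9)·R1: [0, 10, -20/9, 110/9, -310/9]
R4 ← R4 − (4/9)·R1: [0, -2, 4/9, -22/9, 62/9]
R3 ← R3 − (10/9)·R2: [0, 0, 0, 0, 0]
R4 ← R4 + (2/9)·R2: [0, 0, 0, 0, 0]
The echelon form has 2 nonzero rows, and every pivot lies in the first 4 columns, so rank(A) = rank([A|b]) = 2.
The system is consistent.
rank = 2 < 4 unknowns, so there are infinitely many solutions.

infinite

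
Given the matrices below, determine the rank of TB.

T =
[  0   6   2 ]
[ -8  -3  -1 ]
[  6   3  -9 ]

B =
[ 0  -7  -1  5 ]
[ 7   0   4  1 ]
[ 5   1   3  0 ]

First compute TB:
[[ 52,   2,  30,   6],
 [-26,  55,  -7, -43],
 [-24, -51, -21,  33]]
Now row reduce the product.
R2 ← R2 + (1/2)·R1: [0, 56, 8, -40]
R3 ← R3 + (6/13)·R1: [0, -651/13, -93/13, 465/13]
R3 ← R3 + (93/104)·R2: [0, 0, 0, 0]
2 nonzero rows, so rank(TB) = 2.

2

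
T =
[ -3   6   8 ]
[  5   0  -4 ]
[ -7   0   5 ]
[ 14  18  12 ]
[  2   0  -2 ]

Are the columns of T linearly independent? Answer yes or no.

yes

Row reduce T to echelon form.
R2 ← R2 + (5/3)·R1: [0, 10, 28/3]
R3 ← R3 − (7/3)·R1: [0, -14, -41/3]
R4 ← R4 + (14/3)·R1: [0, 46, 148/3]
R5 ← R5 + (2/3)·R1: [0, 4, 10/3]
R3 ← R3 + (7/5)·R2: [0, 0, -3/5]
R4 ← R4 − (23/5)·R2: [0, 0, 32/5]
R5 ← R5 − (2/5)·R2: [0, 0, -2/5]
R4 ← R4 + (32/3)·R3: [0, 0, 0]
R5 ← R5 − (2/3)·R3: [0, 0, 0]
3 pivots among 3 columns.
Every column is a pivot column, so the columns are linearly independent.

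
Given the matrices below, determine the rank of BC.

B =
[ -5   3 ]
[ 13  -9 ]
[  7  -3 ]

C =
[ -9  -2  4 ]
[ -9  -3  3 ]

2

First compute BC:
[[ 18,   1, -11],
 [-36,   1,  25],
 [-36,  -5,  19]]
Now row reduce the product.
R2 ← R2 + (2)·R1: [0, 3, 3]
R3 ← R3 + (2)·R1: [0, -3, -3]
R3 ← R3 + R2: [0, 0, 0]
2 nonzero rows, so rank(BC) = 2.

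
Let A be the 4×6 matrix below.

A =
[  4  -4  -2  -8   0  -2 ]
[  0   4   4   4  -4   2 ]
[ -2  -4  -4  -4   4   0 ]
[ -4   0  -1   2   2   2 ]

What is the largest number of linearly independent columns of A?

Row reduce to echelon form.
R3 ← R3 + (1/2)·R1: [0, -6, -5, -8, 4, -1]
R4 ← R4 + R1: [0, -4, -3, -6, 2, 0]
R3 ← R3 + (3/2)·R2: [0, 0, 1, -2, -2, 2]
R4 ← R4 + R2: [0, 0, 1, -2, -2, 2]
R4 ← R4 − R3: [0, 0, 0, 0, 0, 0]
Echelon form has 3 nonzero rows, so rank(A) = 3.
The rank gives the maximum number of linearly independent columns: 3.

3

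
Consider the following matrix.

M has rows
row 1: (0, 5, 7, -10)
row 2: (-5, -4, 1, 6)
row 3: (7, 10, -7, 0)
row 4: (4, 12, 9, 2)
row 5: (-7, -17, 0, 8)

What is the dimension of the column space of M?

4

Row reduce to echelon form.
Swap R1 ↔ R2
R3 ← R3 + (7/5)·R1: [0, 22/5, -28/5, 42/5]
R4 ← R4 + (4/5)·R1: [0, 44/5, 49/5, 34/5]
R5 ← R5 − (7/5)·R1: [0, -57/5, -7/5, -2/5]
R3 ← R3 − (22/25)·R2: [0, 0, -294/25, 86/5]
R4 ← R4 − (44/25)·R2: [0, 0, -63/25, 122/5]
R5 ← R5 + (57/25)·R2: [0, 0, 364/25, -116/5]
R4 ← R4 − (3/14)·R3: [0, 0, 0, 145/7]
R5 ← R5 + (26/21)·R3: [0, 0, 0, -40/21]
R5 ← R5 + (8/87)·R4: [0, 0, 0, 0]
Echelon form has 4 nonzero rows, so rank(M) = 4.
The column space has dimension equal to the rank: 4.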